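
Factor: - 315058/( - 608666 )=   19^1*271^( - 1 )*1123^( - 1)*8291^1 =157529/304333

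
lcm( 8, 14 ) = 56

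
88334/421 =209 + 345/421 = 209.82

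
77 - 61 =16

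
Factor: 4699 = 37^1*127^1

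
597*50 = 29850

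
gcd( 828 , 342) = 18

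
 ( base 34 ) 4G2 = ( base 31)5BO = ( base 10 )5170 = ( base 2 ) 1010000110010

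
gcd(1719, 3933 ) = 9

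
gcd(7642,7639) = 1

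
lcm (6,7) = 42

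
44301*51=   2259351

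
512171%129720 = 123011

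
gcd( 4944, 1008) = 48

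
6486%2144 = 54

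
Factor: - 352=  -2^5 *11^1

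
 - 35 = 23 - 58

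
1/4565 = 1/4565=0.00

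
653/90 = 7 + 23/90=7.26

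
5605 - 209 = 5396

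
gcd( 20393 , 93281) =1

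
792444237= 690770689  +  101673548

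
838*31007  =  25983866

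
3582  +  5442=9024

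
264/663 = 88/221 =0.40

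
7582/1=7582 = 7582.00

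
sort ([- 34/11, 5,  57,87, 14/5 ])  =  [ - 34/11, 14/5,  5,57, 87] 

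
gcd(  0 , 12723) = 12723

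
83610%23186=14052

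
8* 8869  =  70952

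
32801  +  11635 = 44436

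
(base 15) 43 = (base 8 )77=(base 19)36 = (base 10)63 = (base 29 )25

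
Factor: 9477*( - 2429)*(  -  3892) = 89592411636 = 2^2*3^6*7^2*13^1*139^1*347^1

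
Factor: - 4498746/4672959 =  - 1499582/1557653 = -2^1*7^1  *43^1*47^1*53^1*1557653^( - 1 ) 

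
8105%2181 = 1562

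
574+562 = 1136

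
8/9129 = 8/9129 = 0.00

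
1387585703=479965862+907619841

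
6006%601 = 597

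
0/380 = 0 = 0.00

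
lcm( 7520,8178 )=654240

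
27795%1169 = 908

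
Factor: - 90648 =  - 2^3 *3^2*1259^1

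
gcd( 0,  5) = 5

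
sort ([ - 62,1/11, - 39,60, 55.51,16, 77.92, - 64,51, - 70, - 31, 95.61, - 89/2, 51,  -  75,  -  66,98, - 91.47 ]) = [ - 91.47,  -  75,- 70 ,  -  66,- 64, - 62, - 89/2, - 39, - 31,1/11,16,51, 51,55.51,60,77.92,95.61, 98]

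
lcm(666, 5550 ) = 16650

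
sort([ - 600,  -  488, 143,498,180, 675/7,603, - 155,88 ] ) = [  -  600, - 488, -155 , 88  ,  675/7,143,180,498 , 603]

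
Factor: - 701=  - 701^1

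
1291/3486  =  1291/3486 = 0.37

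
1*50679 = 50679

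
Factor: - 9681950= - 2^1*5^2*83^1*2333^1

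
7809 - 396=7413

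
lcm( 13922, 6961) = 13922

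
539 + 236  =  775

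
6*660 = 3960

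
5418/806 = 2709/403=6.72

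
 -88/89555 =-1 + 89467/89555 = -0.00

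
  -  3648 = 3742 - 7390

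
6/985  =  6/985 = 0.01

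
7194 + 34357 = 41551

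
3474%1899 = 1575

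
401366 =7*57338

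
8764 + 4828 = 13592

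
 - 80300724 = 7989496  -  88290220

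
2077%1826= 251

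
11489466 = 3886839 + 7602627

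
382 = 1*382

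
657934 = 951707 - 293773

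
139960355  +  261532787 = 401493142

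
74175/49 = 74175/49 = 1513.78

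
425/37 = 425/37 = 11.49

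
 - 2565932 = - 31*82772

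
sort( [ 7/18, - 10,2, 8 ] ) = [ - 10, 7/18,2,  8]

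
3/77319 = 1/25773 = 0.00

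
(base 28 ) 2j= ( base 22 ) 39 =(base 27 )2l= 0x4B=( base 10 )75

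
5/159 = 5/159 = 0.03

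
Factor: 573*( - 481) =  - 3^1*13^1*37^1*191^1 = -275613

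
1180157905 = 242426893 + 937731012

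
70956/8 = 17739/2   =  8869.50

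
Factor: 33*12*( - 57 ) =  - 2^2*3^3*11^1*19^1 = - 22572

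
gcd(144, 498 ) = 6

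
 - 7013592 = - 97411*72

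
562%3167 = 562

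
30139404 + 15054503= 45193907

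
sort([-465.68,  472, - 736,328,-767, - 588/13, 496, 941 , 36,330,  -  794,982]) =[ - 794, - 767,-736, - 465.68, - 588/13, 36,328, 330,  472, 496,941, 982] 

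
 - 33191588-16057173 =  - 49248761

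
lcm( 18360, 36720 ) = 36720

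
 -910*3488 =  - 3174080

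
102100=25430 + 76670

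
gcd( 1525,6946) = 1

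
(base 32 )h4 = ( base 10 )548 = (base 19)19g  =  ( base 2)1000100100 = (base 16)224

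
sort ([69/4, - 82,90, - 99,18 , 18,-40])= [ - 99 , - 82, - 40, 69/4,18,18,90 ] 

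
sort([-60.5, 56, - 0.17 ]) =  [ - 60.5,-0.17,  56]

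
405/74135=81/14827 = 0.01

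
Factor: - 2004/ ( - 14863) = 2^2*3^1*89^( - 1) = 12/89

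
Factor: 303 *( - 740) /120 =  - 3737/2 = - 2^( - 1 )*37^1*101^1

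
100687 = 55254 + 45433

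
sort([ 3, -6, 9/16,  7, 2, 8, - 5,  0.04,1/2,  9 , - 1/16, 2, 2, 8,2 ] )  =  [-6, - 5,-1/16,  0.04, 1/2,  9/16,  2,2,2, 2,3,7, 8,8, 9] 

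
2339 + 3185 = 5524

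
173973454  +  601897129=775870583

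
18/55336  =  9/27668 =0.00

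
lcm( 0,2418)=0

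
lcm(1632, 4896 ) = 4896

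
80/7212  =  20/1803=0.01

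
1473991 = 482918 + 991073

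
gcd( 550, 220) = 110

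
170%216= 170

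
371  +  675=1046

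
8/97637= 8/97637 = 0.00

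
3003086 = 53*56662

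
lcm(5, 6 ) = 30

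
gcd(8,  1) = 1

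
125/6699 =125/6699=0.02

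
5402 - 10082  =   - 4680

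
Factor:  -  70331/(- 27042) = 2^( - 1)*3^( - 1)*53^1*1327^1* 4507^(-1) 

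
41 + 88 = 129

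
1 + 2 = 3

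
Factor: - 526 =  - 2^1*263^1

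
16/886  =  8/443 =0.02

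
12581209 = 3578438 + 9002771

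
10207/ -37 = - 10207/37 = - 275.86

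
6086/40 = 152 + 3/20= 152.15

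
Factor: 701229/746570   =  2^( - 1 ) * 3^1*5^( - 1) * 11^( - 2 )*617^( - 1) * 233743^1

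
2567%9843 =2567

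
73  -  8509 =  - 8436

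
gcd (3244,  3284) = 4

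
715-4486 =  - 3771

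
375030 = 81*4630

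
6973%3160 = 653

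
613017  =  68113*9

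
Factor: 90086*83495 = 7521730570=2^1*5^1*31^1*1453^1*16699^1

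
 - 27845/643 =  - 27845/643  =  - 43.30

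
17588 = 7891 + 9697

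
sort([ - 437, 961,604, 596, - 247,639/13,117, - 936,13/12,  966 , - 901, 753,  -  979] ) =[ - 979 ,  -  936,-901 , - 437,  -  247 , 13/12,639/13, 117 , 596,  604,753, 961, 966 ]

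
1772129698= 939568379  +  832561319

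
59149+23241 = 82390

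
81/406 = 81/406  =  0.20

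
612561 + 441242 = 1053803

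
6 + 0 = 6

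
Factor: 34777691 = 13^1*31^1*86297^1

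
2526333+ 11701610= 14227943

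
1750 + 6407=8157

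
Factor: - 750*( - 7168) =2^11*3^1*5^3*7^1  =  5376000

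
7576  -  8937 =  - 1361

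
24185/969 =24185/969= 24.96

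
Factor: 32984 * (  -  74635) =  - 2461760840 = -2^3 * 5^1*7^1*11^1 * 19^1 * 23^1 * 31^1*59^1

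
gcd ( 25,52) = 1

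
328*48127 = 15785656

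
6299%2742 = 815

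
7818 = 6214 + 1604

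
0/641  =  0 = 0.00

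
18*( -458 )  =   - 8244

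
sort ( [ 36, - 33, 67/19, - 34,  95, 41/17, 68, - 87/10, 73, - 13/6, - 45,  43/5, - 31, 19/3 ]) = [ - 45,- 34, - 33, - 31, - 87/10, - 13/6, 41/17,67/19,19/3, 43/5, 36,68, 73,95 ] 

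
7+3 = 10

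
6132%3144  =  2988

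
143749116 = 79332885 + 64416231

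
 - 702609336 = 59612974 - 762222310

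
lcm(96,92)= 2208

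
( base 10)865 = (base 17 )2gf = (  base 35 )op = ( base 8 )1541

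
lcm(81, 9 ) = 81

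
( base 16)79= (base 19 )67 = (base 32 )3p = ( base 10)121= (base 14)89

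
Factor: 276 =2^2*3^1 *23^1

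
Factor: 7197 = 3^1*2399^1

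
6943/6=6943/6 = 1157.17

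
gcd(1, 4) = 1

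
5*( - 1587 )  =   - 7935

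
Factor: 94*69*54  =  2^2*3^4*23^1*47^1 =350244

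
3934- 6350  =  -2416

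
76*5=380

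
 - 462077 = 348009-810086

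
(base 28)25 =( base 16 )3d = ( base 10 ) 61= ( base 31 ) 1u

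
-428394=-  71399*6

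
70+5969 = 6039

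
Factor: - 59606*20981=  - 2^1*20981^1*29803^1 = - 1250593486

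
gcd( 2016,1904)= 112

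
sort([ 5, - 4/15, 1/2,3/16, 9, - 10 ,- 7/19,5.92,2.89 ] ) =[ - 10,- 7/19, - 4/15 , 3/16, 1/2, 2.89, 5, 5.92, 9 ]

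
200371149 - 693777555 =-493406406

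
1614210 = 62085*26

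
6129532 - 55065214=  - 48935682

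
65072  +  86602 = 151674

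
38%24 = 14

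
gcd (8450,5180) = 10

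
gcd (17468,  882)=2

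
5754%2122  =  1510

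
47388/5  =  47388/5 = 9477.60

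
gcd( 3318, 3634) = 158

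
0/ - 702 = 0/1 =- 0.00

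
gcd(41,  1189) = 41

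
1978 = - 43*(-46)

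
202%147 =55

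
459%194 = 71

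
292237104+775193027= 1067430131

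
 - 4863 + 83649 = 78786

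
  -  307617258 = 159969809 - 467587067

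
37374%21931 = 15443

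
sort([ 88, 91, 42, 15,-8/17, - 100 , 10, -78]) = [ - 100, - 78, - 8/17,  10 , 15, 42,88, 91]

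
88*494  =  43472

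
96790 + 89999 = 186789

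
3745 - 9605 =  - 5860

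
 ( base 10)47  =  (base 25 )1M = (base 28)1j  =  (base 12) 3B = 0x2f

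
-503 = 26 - 529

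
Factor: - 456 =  - 2^3*3^1 * 19^1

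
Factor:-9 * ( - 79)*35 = 3^2 * 5^1*7^1*79^1=   24885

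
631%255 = 121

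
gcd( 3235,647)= 647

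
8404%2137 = 1993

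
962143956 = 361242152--600901804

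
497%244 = 9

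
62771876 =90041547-27269671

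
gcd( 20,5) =5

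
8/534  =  4/267 = 0.01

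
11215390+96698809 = 107914199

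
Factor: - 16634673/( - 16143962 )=2^( - 1)*3^3*11^1 * 56009^1*8071981^( - 1)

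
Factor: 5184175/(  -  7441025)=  - 207367/297641 = -207367^1*297641^ ( - 1 ) 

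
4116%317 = 312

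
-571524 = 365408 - 936932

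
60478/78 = 775 + 14/39  =  775.36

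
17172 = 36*477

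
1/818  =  1/818 = 0.00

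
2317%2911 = 2317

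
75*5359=401925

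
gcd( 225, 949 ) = 1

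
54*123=6642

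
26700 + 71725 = 98425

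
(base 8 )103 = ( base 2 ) 1000011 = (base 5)232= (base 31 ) 25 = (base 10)67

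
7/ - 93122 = -1+93115/93122 = - 0.00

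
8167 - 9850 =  - 1683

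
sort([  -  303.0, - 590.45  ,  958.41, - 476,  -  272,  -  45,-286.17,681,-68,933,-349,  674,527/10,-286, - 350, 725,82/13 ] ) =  [  -  590.45,-476, - 350,-349, - 303.0, - 286.17,-286,-272 ,-68, - 45,82/13,527/10,674,681,725,933,958.41]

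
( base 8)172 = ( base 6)322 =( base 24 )52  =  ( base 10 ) 122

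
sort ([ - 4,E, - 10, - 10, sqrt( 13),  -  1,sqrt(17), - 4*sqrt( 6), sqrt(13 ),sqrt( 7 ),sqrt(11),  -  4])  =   [ - 10, - 10, - 4*sqrt(6),-4,-4 , - 1,sqrt(7 ), E,sqrt( 11 ), sqrt(13), sqrt( 13 ),sqrt(17 )] 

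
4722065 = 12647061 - 7924996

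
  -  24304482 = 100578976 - 124883458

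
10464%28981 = 10464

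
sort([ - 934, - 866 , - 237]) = [-934,- 866, -237 ]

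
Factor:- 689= - 13^1*53^1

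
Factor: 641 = 641^1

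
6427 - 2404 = 4023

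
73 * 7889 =575897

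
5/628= 5/628 = 0.01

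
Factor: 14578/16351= 2^1 * 37^1*83^(-1) = 74/83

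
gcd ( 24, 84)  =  12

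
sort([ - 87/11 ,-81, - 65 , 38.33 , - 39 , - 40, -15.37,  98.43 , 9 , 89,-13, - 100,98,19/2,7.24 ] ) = [ - 100, - 81, - 65, - 40, - 39, - 15.37, - 13, - 87/11, 7.24, 9,  19/2,  38.33, 89, 98, 98.43]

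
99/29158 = 99/29158 = 0.00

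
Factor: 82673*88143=7287046239 = 3^1*11^1*47^1*1759^1*2671^1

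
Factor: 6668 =2^2*1667^1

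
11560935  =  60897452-49336517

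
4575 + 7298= 11873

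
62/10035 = 62/10035 = 0.01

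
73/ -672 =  - 73/672 = -0.11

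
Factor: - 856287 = - 3^2*95143^1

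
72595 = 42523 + 30072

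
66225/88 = 66225/88 = 752.56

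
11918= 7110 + 4808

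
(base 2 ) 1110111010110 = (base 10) 7638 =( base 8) 16726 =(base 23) EA2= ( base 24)d66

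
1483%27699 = 1483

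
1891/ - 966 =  - 2+41/966 = - 1.96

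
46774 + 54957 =101731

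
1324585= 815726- - 508859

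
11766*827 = 9730482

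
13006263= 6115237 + 6891026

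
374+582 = 956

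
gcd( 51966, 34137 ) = 9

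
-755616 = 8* ( - 94452)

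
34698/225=11566/75 = 154.21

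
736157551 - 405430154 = 330727397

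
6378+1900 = 8278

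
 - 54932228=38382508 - 93314736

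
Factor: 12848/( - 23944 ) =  - 22/41 = -2^1*11^1 * 41^ ( -1) 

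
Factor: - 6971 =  - 6971^1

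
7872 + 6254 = 14126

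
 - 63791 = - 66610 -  - 2819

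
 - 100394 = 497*( - 202 )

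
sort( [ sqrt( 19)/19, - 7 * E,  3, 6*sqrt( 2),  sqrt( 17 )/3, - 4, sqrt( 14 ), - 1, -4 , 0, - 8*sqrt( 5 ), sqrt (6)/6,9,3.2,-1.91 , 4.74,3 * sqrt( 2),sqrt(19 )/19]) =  [ - 7*E, - 8*sqrt(5), - 4,- 4, - 1.91,  -  1,0,sqrt(19 )/19,sqrt( 19 )/19, sqrt( 6 )/6,sqrt(17)/3,  3,3.2,sqrt( 14 ), 3*sqrt( 2),4.74,6*sqrt(2),9]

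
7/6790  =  1/970= 0.00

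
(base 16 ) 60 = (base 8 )140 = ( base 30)36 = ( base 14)6C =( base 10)96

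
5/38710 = 1/7742 = 0.00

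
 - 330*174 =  - 57420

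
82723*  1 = 82723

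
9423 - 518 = 8905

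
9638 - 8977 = 661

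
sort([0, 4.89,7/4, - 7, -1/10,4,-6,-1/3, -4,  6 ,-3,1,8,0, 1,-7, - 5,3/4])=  [ - 7, - 7, - 6,-5,- 4, - 3,-1/3, - 1/10,0,0,3/4, 1, 1,7/4,4, 4.89,6,8] 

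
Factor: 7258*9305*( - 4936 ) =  - 2^4*5^1*19^1*191^1 * 617^1*1861^1 = - 333356165840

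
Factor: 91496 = 2^3*11437^1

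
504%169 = 166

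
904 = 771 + 133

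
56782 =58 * 979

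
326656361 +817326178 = 1143982539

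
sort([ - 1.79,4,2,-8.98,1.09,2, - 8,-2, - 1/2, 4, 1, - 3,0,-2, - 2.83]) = [  -  8.98, - 8, - 3, - 2.83,  -  2, - 2 , -1.79, - 1/2,0,1,  1.09 , 2,2 , 4,4 ] 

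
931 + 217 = 1148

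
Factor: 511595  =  5^1*7^1 * 47^1*311^1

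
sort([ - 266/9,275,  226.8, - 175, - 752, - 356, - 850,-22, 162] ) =[-850,-752, - 356, - 175, - 266/9, - 22,162,226.8,275] 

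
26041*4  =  104164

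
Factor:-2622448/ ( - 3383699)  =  2^4*11^(  -  1 )*251^1*653^1*  307609^( - 1) 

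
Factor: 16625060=2^2 * 5^1*831253^1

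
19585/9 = 2176 + 1/9 =2176.11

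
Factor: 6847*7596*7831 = 2^2*3^2*41^2*167^1*191^1*211^1 = 407288837772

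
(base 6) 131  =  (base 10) 55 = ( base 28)1r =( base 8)67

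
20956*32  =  670592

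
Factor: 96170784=2^5*3^1*73^1 *13723^1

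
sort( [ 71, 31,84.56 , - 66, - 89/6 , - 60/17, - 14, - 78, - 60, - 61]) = [ - 78, - 66, - 61, -60 ,-89/6 , - 14 , - 60/17, 31,71,84.56]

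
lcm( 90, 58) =2610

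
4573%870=223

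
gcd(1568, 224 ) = 224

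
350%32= 30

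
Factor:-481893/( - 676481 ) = 3^1 * 13^ ( - 1) * 17^(-1)*29^2*191^1*3061^( - 1) 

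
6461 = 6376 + 85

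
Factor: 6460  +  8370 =14830 = 2^1*5^1*1483^1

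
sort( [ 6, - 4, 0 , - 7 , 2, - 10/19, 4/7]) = [ - 7, - 4 , - 10/19,  0 , 4/7,2, 6 ]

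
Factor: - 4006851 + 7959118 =11^1*359297^1 = 3952267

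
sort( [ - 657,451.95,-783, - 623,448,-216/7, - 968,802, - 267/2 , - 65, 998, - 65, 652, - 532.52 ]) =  [ - 968, - 783, - 657, - 623 , - 532.52, - 267/2, - 65, - 65, - 216/7,448,451.95,652,802,998 ]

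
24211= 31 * 781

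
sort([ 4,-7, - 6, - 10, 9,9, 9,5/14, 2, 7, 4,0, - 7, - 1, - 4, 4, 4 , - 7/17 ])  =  [-10, -7, - 7, - 6,  -  4, - 1, - 7/17 , 0,5/14 , 2,4, 4,4,4,7, 9,  9, 9]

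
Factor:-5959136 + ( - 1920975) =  - 7880111^1 = -  7880111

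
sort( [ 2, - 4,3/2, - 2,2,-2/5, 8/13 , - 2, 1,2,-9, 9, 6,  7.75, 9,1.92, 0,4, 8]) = [ - 9,  -  4, - 2 , - 2, - 2/5, 0, 8/13,1, 3/2, 1.92, 2, 2,2, 4, 6, 7.75, 8 , 9, 9]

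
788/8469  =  788/8469 = 0.09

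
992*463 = 459296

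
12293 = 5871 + 6422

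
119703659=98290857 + 21412802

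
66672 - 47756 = 18916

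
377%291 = 86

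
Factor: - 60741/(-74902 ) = 2^( - 1 )  *3^2*397^1*2203^( - 1) =3573/4406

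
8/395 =8/395 = 0.02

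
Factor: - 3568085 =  -5^1*67^1*10651^1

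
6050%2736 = 578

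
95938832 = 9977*9616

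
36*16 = 576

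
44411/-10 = -44411/10 = -4441.10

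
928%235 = 223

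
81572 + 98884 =180456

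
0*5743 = 0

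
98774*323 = 31904002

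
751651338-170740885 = 580910453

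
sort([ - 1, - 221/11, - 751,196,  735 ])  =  [ - 751,  -  221/11, - 1,196,  735 ] 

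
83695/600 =139 + 59/120 = 139.49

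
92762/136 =46381/68=682.07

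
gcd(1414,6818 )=14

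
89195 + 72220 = 161415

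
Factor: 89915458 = 2^1*44957729^1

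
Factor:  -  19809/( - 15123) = 93/71 = 3^1 * 31^1*71^( -1)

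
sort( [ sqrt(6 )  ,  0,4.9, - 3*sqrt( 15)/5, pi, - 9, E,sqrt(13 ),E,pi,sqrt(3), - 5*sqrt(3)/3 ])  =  [  -  9,  -  5*sqrt( 3 ) /3, - 3 * sqrt (15)/5, 0, sqrt(3),sqrt(6 ),  E,E , pi,pi, sqrt(13 ), 4.9]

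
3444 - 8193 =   -  4749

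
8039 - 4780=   3259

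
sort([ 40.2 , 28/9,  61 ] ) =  [ 28/9, 40.2, 61 ] 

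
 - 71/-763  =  71/763 = 0.09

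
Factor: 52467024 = 2^4*3^1*1093063^1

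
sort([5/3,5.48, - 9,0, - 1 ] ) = [ -9,-1,0, 5/3,5.48] 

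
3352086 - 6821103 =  - 3469017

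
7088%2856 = 1376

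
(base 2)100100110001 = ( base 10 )2353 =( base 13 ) 10c0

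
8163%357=309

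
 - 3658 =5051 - 8709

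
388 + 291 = 679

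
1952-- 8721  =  10673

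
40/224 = 5/28 = 0.18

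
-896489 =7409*(-121)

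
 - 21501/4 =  - 21501/4 =- 5375.25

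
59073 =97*609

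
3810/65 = 762/13 = 58.62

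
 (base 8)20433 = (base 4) 2010123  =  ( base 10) 8475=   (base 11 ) 6405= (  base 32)88R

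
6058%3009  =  40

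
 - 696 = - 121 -575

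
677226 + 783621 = 1460847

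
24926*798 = 19890948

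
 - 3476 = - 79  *44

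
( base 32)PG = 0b1100110000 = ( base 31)QA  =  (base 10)816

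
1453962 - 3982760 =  - 2528798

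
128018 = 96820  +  31198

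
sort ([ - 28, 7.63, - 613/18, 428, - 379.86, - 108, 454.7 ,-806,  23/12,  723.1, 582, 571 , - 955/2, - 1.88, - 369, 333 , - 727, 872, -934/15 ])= [ - 806, - 727,-955/2, - 379.86,  -  369, - 108, - 934/15,- 613/18, - 28,  -  1.88, 23/12, 7.63, 333, 428, 454.7, 571,582,723.1,872]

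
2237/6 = 372 + 5/6=372.83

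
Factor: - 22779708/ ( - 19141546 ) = 11389854/9570773 = 2^1*3^1*7^2*19^1 * 1031^ ( - 1) * 2039^1*9283^( - 1)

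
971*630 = 611730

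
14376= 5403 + 8973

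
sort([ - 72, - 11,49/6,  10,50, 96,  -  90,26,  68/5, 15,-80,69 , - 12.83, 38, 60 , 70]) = [  -  90, - 80,-72, - 12.83, - 11, 49/6,10, 68/5, 15, 26,38,  50,60,69, 70,96 ] 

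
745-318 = 427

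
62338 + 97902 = 160240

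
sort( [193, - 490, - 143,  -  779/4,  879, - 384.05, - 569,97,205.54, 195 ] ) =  [ - 569 , - 490 , - 384.05, - 779/4, - 143  ,  97, 193, 195, 205.54,879]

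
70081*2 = 140162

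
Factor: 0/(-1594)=0^1 = 0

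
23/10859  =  23/10859 = 0.00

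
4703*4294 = 20194682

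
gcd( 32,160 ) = 32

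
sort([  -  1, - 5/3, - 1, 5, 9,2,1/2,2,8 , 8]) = [ - 5/3, - 1,  -  1, 1/2,2,2, 5, 8, 8, 9] 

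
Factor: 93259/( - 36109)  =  -179^1*521^1*36109^( - 1)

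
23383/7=23383/7 = 3340.43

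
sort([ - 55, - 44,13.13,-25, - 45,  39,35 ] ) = [ - 55, - 45, - 44, - 25,13.13,35, 39]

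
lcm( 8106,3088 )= 64848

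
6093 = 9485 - 3392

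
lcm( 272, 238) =1904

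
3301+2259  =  5560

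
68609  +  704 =69313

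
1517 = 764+753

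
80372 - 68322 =12050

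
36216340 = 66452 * 545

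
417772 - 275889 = 141883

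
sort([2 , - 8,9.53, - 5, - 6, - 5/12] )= [ - 8,  -  6, - 5,-5/12 , 2, 9.53 ] 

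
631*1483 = 935773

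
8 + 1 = 9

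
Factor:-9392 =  - 2^4*587^1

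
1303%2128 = 1303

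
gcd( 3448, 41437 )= 1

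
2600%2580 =20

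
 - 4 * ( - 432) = 1728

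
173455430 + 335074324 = 508529754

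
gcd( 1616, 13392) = 16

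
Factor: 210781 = 41^1 * 53^1 * 97^1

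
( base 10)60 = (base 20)30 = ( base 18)36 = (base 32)1s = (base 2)111100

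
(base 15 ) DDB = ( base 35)2jg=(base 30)3EB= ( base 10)3131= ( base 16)c3b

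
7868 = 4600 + 3268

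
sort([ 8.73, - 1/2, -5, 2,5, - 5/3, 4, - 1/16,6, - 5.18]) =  [ - 5.18, - 5, - 5/3, - 1/2,  -  1/16,2,4, 5 , 6,8.73] 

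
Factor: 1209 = 3^1*13^1*31^1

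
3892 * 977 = 3802484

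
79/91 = 79/91 = 0.87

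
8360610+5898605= 14259215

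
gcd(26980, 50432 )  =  4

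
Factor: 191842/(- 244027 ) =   -  2^1*193^1*491^ ( - 1) = -386/491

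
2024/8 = 253=253.00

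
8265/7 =8265/7 = 1180.71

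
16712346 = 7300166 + 9412180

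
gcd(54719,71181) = 1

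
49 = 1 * 49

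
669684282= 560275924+109408358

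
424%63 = 46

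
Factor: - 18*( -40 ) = 720 = 2^4*3^2*5^1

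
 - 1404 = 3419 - 4823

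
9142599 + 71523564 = 80666163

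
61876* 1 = 61876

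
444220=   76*5845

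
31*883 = 27373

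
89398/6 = 14899 + 2/3 = 14899.67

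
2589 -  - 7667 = 10256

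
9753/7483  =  9753/7483 = 1.30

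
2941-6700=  - 3759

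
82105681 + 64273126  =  146378807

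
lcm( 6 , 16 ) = 48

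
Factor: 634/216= 317/108 = 2^(  -  2)*3^(-3 )*317^1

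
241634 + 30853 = 272487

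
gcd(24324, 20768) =4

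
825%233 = 126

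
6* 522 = 3132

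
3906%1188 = 342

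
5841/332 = 5841/332 = 17.59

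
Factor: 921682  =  2^1*460841^1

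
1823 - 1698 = 125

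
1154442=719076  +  435366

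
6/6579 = 2/2193 = 0.00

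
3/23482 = 3/23482 =0.00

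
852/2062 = 426/1031 = 0.41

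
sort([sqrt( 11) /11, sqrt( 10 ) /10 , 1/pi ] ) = [ sqrt(11)/11,sqrt( 10)/10, 1/pi]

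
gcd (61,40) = 1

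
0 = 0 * 9058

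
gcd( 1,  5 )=1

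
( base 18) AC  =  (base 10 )192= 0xC0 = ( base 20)9C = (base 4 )3000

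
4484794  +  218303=4703097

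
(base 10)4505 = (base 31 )4la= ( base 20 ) b55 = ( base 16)1199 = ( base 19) C92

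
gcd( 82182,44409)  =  3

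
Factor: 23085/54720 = 27/64 = 2^( - 6)*3^3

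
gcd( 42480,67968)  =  8496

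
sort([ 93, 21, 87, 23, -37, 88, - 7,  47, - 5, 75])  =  [-37,-7, - 5, 21, 23,  47, 75, 87, 88, 93 ] 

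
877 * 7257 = 6364389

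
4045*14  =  56630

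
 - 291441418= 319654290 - 611095708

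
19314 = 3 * 6438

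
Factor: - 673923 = -3^1*23^1*9767^1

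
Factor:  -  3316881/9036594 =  - 1105627/3012198 = - 2^(-1) * 3^( - 1) * 7^( - 1 )*71719^(  -  1) * 1105627^1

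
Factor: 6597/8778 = 2^( - 1)*3^1*7^( - 1) * 11^( - 1 )*19^(-1 )*733^1 = 2199/2926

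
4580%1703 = 1174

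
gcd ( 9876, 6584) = 3292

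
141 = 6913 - 6772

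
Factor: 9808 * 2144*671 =14110024192  =  2^9 * 11^1*61^1*67^1*613^1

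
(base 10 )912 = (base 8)1620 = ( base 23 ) 1gf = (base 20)25c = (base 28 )14G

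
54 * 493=26622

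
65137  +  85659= 150796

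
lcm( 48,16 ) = 48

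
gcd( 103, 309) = 103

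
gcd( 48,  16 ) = 16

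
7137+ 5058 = 12195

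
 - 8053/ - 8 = 1006 + 5/8 = 1006.62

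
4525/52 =87+1/52 = 87.02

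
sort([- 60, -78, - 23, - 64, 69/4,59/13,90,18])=[ - 78,-64,-60, - 23 , 59/13, 69/4, 18, 90] 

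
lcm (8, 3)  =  24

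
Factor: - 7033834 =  - 2^1 * 29^1*173^1*701^1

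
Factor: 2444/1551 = 52/33 = 2^2 * 3^(- 1 )*11^( - 1)*13^1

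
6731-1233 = 5498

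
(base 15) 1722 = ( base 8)11566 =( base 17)1041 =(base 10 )4982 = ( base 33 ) 4iw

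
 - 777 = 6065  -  6842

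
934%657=277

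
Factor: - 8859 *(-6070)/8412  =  2^(-1)*5^1 * 607^1 * 701^( - 1)*2953^1  =  8962355/1402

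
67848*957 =64930536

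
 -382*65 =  - 24830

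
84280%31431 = 21418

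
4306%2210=2096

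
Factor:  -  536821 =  -179^1*2999^1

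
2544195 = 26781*95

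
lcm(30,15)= 30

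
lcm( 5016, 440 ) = 25080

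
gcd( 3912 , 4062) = 6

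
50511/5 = 50511/5 = 10102.20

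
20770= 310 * 67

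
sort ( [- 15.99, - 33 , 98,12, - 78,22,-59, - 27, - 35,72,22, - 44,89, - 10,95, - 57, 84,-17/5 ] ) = [-78, - 59, - 57, - 44,  -  35, - 33, - 27, - 15.99 ,-10, - 17/5, 12,22, 22  ,  72,84,89, 95, 98]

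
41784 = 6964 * 6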